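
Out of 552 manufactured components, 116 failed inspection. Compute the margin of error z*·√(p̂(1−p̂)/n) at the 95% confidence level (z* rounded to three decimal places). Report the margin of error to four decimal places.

ME = 0.0340

Sample proportion p̂ = 116/552 = 0.21014.
SE = √(p̂(1−p̂)/n) = √(0.165984/552) = 0.017341.
The 95% critical value is z* = 1.960.
So ME = 0.0340.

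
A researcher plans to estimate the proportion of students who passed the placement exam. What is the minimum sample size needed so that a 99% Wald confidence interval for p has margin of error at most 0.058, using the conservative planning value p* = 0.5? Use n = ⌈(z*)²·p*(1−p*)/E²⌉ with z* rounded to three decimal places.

z* = 2.576 at the 99% level.
p*(1−p*) = 0.50·0.50 = 0.2500.
(z*)²·p*(1−p*)/E² = 6.635776·0.2500/0.003364 = 493.146.
⌈493.146⌉ = 494.

n = 494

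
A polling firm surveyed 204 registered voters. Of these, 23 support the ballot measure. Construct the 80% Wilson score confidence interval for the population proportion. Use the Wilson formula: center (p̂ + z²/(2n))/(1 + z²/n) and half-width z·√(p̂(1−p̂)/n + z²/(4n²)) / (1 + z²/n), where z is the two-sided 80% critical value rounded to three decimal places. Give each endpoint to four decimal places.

Here p̂ = 23/204 = 0.11275 and z = 1.282 (z² = 1.643524).
1 + z²/n = 1.008056.
Center = (0.11275 + 0.004028)/1.008056 = 0.11584.
Radicand: p̂(1−p̂)/n + z²/(4n²) = 0.000490361 + 0.000009873 = 0.000500234.
Half-width = z·√(radicand)/denom = 1.282·0.022366/1.008056 = 0.02844.
So the interval runs from 0.0874 to 0.1443.

(0.0874, 0.1443)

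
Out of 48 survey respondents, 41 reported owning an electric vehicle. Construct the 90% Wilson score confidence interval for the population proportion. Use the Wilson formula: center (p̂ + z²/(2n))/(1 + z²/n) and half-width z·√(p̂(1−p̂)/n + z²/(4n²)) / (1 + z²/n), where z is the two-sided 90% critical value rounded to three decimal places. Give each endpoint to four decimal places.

(0.7516, 0.9190)

Here p̂ = 41/48 = 0.85417 and z = 1.645 (z² = 2.706025).
Denominator 1 + z²/n = 1 + 2.706025/48 = 1.056376.
Adjusted center: (0.85417 + z²/(2n))/1.056376 = 0.83527.
Radicand: p̂(1−p̂)/n + z²/(4n²) = 0.002595124 + 0.000293623 = 0.002888747.
Half-width = z·√(radicand)/denom = 1.645·0.053747/1.056376 = 0.08370.
Interval: 0.83527 ± 0.08370 → (0.7516, 0.9190).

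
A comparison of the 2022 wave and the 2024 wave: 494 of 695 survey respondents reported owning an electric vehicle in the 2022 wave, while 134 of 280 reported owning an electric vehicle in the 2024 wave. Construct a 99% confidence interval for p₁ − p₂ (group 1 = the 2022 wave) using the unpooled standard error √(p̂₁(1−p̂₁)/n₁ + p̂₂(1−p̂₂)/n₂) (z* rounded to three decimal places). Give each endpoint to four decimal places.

(0.1435, 0.3210)

p̂₁ = 0.71079, p̂₂ = 0.47857, so the observed difference is 0.23222.
SE = √(0.000295780 + 0.000891217) = √0.001186997 = 0.034453.
z* = 2.576 at the 99% level. Margin = 2.576·0.034453 = 0.08875.
CI: 0.23222 ± 0.08875 = (0.1435, 0.3210).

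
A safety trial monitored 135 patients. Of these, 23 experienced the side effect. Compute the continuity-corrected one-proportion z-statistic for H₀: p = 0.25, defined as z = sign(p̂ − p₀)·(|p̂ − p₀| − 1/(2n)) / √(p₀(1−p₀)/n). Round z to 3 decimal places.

p̂ = 23/135 = 0.17037. p̂ − p₀ = -0.079630.
Continuity correction 1/(2n) = 1/270 = 0.003704.
Corrected numerator: |-0.079630| − 0.003704 = 0.075926.
Null standard error: √(0.25·0.75/135) = √0.001388889 = 0.037268.
z = (−)0.075926/0.037268 = -2.037.

z = -2.037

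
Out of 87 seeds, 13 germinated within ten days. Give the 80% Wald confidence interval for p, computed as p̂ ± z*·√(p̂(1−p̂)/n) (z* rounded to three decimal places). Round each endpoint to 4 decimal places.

With x = 13 successes in n = 87, p̂ = 0.14943.
SE = √(p̂(1−p̂)/n) = √(0.127097/87) = 0.038222.
For 80% confidence, z* = 1.282.
Margin = 1.282·0.038222 = 0.04900.
Interval: 0.14943 ± 0.04900 → (0.1004, 0.1984).

(0.1004, 0.1984)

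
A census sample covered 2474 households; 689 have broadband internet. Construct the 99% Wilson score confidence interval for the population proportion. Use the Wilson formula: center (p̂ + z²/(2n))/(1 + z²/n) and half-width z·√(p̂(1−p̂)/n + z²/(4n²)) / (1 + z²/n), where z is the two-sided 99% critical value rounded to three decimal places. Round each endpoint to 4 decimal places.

Here p̂ = 689/2474 = 0.27850 and z = 2.576 (z² = 6.635776).
1 + z²/n = 1.002682.
Adjusted center: (0.27850 + z²/(2n))/1.002682 = 0.27909.
Radicand: p̂(1−p̂)/n + z²/(4n²) = 0.000081219 + 0.000000271 = 0.000081490.
Half-width = 2.576·√0.000081490/1.002682 = 0.02319.
CI: 0.27909 ± 0.02319 = (0.2559, 0.3023).

(0.2559, 0.3023)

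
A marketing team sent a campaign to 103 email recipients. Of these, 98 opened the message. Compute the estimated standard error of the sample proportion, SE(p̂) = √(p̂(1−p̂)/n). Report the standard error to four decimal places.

SE = 0.0212

Sample proportion p̂ = 98/103 = 0.95146.
p̂(1−p̂) = 0.046184.
SE = √(0.046184/103) = 0.0212.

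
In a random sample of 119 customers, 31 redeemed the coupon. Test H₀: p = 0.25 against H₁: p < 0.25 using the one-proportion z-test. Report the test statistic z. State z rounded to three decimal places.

z = 0.265

With x = 31 successes in n = 119, p̂ = 0.26050.
SE₀ = √(0.25·0.75/119) = 0.039694.
Test statistic: z = 0.01050/0.039694 = 0.265.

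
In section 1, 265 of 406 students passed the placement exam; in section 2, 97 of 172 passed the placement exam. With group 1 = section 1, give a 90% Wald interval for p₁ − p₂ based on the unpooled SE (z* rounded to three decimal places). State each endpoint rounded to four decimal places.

(0.0154, 0.1621)

p̂₁ = 265/406 = 0.65271, p̂₂ = 97/172 = 0.56395; p̂₁ − p̂₂ = 0.08876.
SE = √(0.000558325 + 0.001429709) = √0.001988034 = 0.044587.
The 90% critical value is z* = 1.645. Margin = 1.645·0.044587 = 0.07335.
CI: 0.08876 ± 0.07335 = (0.0154, 0.1621).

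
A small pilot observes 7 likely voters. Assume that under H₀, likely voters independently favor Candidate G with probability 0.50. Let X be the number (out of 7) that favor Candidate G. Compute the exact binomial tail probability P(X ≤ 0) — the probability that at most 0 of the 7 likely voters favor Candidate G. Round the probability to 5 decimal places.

P = 0.00781

X is binomial with n = 7 and p = 0.50.
P(X ≤ 0) = C(7,0)·0.50^0·0.50^7.
= 0.007812 = 0.00781.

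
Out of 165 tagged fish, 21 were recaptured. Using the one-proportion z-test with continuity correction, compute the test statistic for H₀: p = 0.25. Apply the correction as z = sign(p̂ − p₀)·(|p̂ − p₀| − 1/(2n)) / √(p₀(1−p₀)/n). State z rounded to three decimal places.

z = -3.551

Sample proportion p̂ = 21/165 = 0.12727. p̂ − p₀ = -0.122727.
Continuity correction 1/(2n) = 1/330 = 0.003030.
Corrected numerator: |-0.122727| − 0.003030 = 0.119697.
Under H₀, SE = √(p₀(1−p₀)/n) = √(0.25·0.75/165) = √0.001136364 = 0.033710.
z = −0.119697/0.033710 = -3.551.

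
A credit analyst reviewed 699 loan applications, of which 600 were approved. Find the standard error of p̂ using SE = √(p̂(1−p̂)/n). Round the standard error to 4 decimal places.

SE = 0.0132

The sample proportion is 600/699 = 0.85837.
p̂(1−p̂) = 0.85837·0.14163 = 0.121571.
Dividing by n and taking the root: √0.000173921 = 0.0132.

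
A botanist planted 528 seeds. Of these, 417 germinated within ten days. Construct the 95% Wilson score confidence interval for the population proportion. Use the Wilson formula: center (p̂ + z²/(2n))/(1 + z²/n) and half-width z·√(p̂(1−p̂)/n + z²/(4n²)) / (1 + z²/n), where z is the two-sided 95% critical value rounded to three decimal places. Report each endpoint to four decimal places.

Here p̂ = 417/528 = 0.78977 and z = 1.960 (z² = 3.841600).
Denominator 1 + z²/n = 1 + 3.841600/528 = 1.007276.
Adjusted center: (0.78977 + z²/(2n))/1.007276 = 0.78768.
Radicand: p̂(1−p̂)/n + z²/(4n²) = 0.000314454 + 0.000003445 = 0.000317899.
Half-width = 1.960·√0.000317899/1.007276 = 0.03469.
Interval: 0.78768 ± 0.03469 → (0.7530, 0.8224).

(0.7530, 0.8224)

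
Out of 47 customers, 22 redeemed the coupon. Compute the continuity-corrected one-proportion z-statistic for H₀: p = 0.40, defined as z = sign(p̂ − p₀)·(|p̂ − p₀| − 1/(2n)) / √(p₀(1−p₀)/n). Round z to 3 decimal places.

Sample proportion p̂ = 22/47 = 0.46809. p̂ − p₀ = 0.068085.
1/(2n) = 0.010638.
Corrected numerator: |0.068085| − 0.010638 = 0.057447.
SE₀ = √(0.40·0.60/47) = 0.071459.
z = +0.057447/0.071459 = 0.804.

z = 0.804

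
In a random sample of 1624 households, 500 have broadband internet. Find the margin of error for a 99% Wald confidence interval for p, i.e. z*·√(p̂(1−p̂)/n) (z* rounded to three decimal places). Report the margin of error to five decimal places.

ME = 0.02951

Sample proportion p̂ = 500/1624 = 0.30788.
Standard error of p̂: √(0.213091/1624) = √0.000131213 = 0.011455.
The 99% critical value is z* = 2.576.
Margin of error = z*·SE = 2.576 × 0.011455 = 0.02951.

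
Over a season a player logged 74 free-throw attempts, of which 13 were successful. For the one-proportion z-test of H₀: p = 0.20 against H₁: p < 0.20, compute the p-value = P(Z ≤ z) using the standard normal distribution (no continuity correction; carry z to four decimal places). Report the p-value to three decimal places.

With x = 13 successes in n = 74, p̂ = 0.17568.
SE₀ = √(0.20·0.80/74) = 0.046499.
z = (p̂ − p₀)/SE = (13/74 − 0.20)/0.046499 ≈ -0.5231.
p-value = P(Z ≤ z) with z = -0.5231 → 0.300.

p-value = 0.300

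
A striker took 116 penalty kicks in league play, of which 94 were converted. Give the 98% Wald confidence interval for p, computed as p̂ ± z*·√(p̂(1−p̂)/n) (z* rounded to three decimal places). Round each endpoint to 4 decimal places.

Sample proportion p̂ = 94/116 = 0.81034.
SE = √(p̂(1−p̂)/n) = √(0.153686/116) = 0.036399.
For 98% confidence, z* = 2.326.
Margin of error: 2.326 × 0.036399 = 0.08466.
So the interval runs from 0.7257 to 0.8950.

(0.7257, 0.8950)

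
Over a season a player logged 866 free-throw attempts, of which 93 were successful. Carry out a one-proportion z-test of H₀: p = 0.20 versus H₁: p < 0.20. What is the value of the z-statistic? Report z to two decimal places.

Sample proportion p̂ = 93/866 = 0.10739.
Under H₀, SE = √(p₀(1−p₀)/n) = √(0.20·0.80/866) = √0.000184758 = 0.013593.
z = (p̂ − p₀)/SE = (0.10739 − 0.20)/0.013593 = -6.81.

z = -6.81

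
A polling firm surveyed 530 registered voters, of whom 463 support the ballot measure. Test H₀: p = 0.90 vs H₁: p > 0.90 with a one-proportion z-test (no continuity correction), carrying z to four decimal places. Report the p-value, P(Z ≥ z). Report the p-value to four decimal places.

p-value = 0.9787

The sample proportion is 463/530 = 0.87358.
SE₀ = √(0.90·0.10/530) = 0.013031.
z = (p̂ − p₀)/SE = (463/530 − 0.90)/0.013031 ≈ -2.0271.
p-value = P(Z ≥ z) with z = -2.0271 → 0.9787.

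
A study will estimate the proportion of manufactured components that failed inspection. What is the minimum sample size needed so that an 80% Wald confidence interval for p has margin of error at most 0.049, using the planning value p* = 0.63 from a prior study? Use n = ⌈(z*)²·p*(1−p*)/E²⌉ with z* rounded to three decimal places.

The 80% critical value is z* = 1.282.
p*(1−p*) = 0.2331.
Required n before rounding: 1.643524 × 0.2331 / 0.049² = 159.561.
Rounding up, n = 160.

n = 160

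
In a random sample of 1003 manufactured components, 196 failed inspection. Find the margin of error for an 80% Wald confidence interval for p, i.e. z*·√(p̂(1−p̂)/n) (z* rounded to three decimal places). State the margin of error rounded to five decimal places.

ME = 0.01605

With x = 196 successes in n = 1003, p̂ = 0.19541.
SE(p̂) = √(0.19541·0.80459/1003) = 0.012520.
z* = 1.282 at the 80% level.
ME = 1.282·0.012520 = 0.01605.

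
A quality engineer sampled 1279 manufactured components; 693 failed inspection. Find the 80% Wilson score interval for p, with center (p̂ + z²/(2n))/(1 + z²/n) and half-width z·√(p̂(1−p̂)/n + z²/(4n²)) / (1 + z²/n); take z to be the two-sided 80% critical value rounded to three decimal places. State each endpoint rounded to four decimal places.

Here p̂ = 693/1279 = 0.54183 and z = 1.282 (z² = 1.643524).
Denominator 1 + z²/n = 1 + 1.643524/1279 = 1.001285.
Adjusted center: (0.54183 + z²/(2n))/1.001285 = 0.54178.
Radicand: p̂(1−p̂)/n + z²/(4n²) = 0.000194097 + 0.000000251 = 0.000194348.
Half-width = z·√(radicand)/denom = 1.282·0.013941/1.001285 = 0.01785.
So the interval runs from 0.5239 to 0.5596.

(0.5239, 0.5596)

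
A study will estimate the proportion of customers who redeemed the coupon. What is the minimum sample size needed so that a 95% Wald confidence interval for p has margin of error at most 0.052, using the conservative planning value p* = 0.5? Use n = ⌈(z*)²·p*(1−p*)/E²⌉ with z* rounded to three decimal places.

The 95% critical value is z* = 1.960.
p*(1−p*) = 0.2500.
(z*)²·p*(1−p*)/E² = 3.841600·0.2500/0.002704 = 355.178.
⌈355.178⌉ = 356.

n = 356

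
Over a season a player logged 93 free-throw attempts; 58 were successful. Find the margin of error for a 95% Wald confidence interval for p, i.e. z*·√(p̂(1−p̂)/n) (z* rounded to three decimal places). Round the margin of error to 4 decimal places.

p̂ = 58/93 = 0.62366.
SE = √(p̂(1−p̂)/n) = √(0.234709/93) = 0.050237.
z* = 1.960 at the 95% level.
Margin of error = z*·SE = 1.960 × 0.050237 = 0.0985.

ME = 0.0985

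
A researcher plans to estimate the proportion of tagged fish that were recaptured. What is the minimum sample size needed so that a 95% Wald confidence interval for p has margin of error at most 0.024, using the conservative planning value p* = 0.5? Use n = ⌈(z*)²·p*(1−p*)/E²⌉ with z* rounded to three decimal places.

For 95% confidence, z* = 1.960.
p*(1−p*) = 0.2500.
Required n before rounding: 3.841600 × 0.2500 / 0.024² = 1667.361.
⌈1667.361⌉ = 1668.

n = 1668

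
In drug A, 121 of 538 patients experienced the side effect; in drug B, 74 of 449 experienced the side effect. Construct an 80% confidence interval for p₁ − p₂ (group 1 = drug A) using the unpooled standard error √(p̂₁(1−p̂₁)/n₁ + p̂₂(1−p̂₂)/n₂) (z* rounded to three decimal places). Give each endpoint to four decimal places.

p̂₁ = 0.22491, p̂₂ = 0.16481, so the observed difference is 0.06010.
SE = √(0.000324022 + 0.000306566) = √0.000630588 = 0.025112.
z* = 1.282 at the 80% level. Margin of error = 0.03219.
CI: 0.06010 ± 0.03219 = (0.0279, 0.0923).

(0.0279, 0.0923)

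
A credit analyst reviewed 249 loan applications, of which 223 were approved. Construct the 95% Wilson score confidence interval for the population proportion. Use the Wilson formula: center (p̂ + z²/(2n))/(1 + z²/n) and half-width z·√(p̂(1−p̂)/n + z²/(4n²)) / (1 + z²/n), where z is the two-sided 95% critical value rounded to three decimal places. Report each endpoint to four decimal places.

(0.8514, 0.9277)

Here p̂ = 223/249 = 0.89558 and z = 1.960 (z² = 3.841600).
Denominator 1 + z²/n = 1 + 3.841600/249 = 1.015428.
Center = (0.89558 + 0.007714)/1.015428 = 0.88957.
Radicand: p̂(1−p̂)/n + z²/(4n²) = 0.000375561 + 0.000015490 = 0.000391051.
Half-width = z·√(radicand)/denom = 1.960·0.019775/1.015428 = 0.03817.
Interval: 0.88957 ± 0.03817 → (0.8514, 0.9277).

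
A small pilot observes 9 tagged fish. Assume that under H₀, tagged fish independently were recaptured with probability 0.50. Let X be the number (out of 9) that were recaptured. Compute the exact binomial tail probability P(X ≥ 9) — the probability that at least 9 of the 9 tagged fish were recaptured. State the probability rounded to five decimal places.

X is binomial with n = 9 and p = 0.50.
P(X ≥ 9) = C(9,9)·0.50^9·0.50^0.
= 0.001953 = 0.00195.

P = 0.00195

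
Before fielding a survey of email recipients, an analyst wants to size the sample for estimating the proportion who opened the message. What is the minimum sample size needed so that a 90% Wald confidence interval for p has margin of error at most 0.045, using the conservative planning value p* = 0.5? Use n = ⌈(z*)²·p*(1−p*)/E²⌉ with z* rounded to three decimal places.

The 90% critical value is z* = 1.645.
p*(1−p*) = 0.2500.
(z*)²·p*(1−p*)/E² = 2.706025·0.2500/0.002025 = 334.077.
Rounding up, n = 335.

n = 335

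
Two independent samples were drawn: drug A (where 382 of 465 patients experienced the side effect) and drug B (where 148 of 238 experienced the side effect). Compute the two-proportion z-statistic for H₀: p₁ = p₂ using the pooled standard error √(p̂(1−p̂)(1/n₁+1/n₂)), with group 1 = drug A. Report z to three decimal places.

p̂₁ = 382/465 = 0.82151, p̂₂ = 148/238 = 0.62185.
Pooling: p̂ = 530/703 = 0.75391.
Pooled SE = √[0.1855288·0.00635222] ≈ 0.034330.
z = 0.19966/0.034330 = 5.816.

z = 5.816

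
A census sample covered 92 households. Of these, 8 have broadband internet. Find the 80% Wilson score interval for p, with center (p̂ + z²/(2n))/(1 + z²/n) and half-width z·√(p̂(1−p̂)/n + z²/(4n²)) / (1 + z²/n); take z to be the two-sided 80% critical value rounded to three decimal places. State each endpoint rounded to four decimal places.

(0.0562, 0.1322)

Here p̂ = 8/92 = 0.08696 and z = 1.282 (z² = 1.643524).
1 + z²/n = 1.017864.
Adjusted center: (0.08696 + z²/(2n))/1.017864 = 0.09421.
Radicand: p̂(1−p̂)/n + z²/(4n²) = 0.000862990 + 0.000048545 = 0.000911535.
Half-width = 1.282·√0.000911535/1.017864 = 0.03803.
CI: 0.09421 ± 0.03803 = (0.0562, 0.1322).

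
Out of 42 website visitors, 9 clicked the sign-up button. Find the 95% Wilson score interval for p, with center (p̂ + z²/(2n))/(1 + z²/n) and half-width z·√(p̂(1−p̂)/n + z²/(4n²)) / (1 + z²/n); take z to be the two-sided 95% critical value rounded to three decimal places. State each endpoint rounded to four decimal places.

p̂ = 9/42 = 0.21429; z = 1.960, so z² = 3.841600.
1 + z²/n = 1.091467.
Adjusted center: (0.21429 + z²/(2n))/1.091467 = 0.23823.
Radicand: p̂(1−p̂)/n + z²/(4n²) = 0.004008746 + 0.000544444 = 0.004553190.
Half-width = 1.960·√0.004553190/1.091467 = 0.12117.
So the interval runs from 0.1171 to 0.3594.

(0.1171, 0.3594)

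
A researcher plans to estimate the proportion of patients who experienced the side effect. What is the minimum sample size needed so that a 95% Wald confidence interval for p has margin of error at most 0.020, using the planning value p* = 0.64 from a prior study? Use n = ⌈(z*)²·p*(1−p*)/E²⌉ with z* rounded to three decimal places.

The 95% critical value is z* = 1.960.
p*(1−p*) = 0.64·0.36 = 0.2304.
(z*)²·p*(1−p*)/E² = 3.841600·0.2304/0.000400 = 2212.762.
Rounding up, n = 2213.

n = 2213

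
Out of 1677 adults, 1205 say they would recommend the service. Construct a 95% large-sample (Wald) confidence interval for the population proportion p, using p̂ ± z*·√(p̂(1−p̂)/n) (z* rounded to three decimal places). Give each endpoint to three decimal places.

p̂ = 1205/1677 = 0.71855.
SE = √(p̂(1−p̂)/n) = √(0.202238/1677) = 0.010982.
For 95% confidence, z* = 1.960.
Margin = 1.960·0.010982 = 0.02152.
CI: 0.71855 ± 0.02152 = (0.697, 0.740).

(0.697, 0.740)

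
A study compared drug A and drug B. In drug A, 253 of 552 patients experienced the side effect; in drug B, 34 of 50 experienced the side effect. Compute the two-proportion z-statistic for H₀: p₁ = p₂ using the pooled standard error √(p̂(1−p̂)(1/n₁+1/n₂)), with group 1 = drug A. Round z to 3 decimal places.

Sample proportions: p̂₁ = 253/552 = 0.45833 and p̂₂ = 34/50 = 0.68000.
Pooled p̂ = (253+34)/(552+50) = 287/602 = 0.47674.
SE = √[p̂(1−p̂)(1/n₁+1/n₂)] = √[0.47674·0.52326·(1/552+1/50)] ≈ 0.073764.
z = -0.22167/0.073764 = -3.005.

z = -3.005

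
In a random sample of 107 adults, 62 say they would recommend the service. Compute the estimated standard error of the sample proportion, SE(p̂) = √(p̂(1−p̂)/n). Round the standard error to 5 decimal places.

SE = 0.04772

The sample proportion is 62/107 = 0.57944.
p̂(1−p̂) = 0.243689.
Dividing by n and taking the root: √0.002277467 = 0.04772.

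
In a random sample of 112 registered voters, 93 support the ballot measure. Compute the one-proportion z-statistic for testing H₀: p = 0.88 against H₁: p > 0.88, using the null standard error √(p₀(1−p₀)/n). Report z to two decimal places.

Sample proportion p̂ = 93/112 = 0.83036.
SE₀ = √(0.88·0.12/112) = 0.030706.
z = (0.83036 − 0.88)/0.030706 = -0.04964/0.030706 = -1.62.

z = -1.62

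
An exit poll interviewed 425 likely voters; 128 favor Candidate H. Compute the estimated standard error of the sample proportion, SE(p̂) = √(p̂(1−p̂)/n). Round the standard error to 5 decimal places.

SE = 0.02225

With x = 128 successes in n = 425, p̂ = 0.30118.
p̂(1−p̂) = 0.210471.
SE = √(0.210471/425) = 0.02225.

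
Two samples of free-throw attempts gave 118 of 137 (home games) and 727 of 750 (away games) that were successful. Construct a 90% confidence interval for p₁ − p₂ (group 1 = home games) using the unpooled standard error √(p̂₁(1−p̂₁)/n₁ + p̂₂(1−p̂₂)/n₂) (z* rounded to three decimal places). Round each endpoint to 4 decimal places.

(-0.1577, -0.0584)

p̂₁ = 118/137 = 0.86131, p̂₂ = 727/750 = 0.96933; p̂₁ − p̂₂ = -0.10802.
SE = √(0.000871915 + 0.000039635) = √0.000911550 = 0.030192.
For 90% confidence, z* = 1.645. Margin = 1.645·0.030192 = 0.04967.
CI: -0.10802 ± 0.04967 = (-0.1577, -0.0584).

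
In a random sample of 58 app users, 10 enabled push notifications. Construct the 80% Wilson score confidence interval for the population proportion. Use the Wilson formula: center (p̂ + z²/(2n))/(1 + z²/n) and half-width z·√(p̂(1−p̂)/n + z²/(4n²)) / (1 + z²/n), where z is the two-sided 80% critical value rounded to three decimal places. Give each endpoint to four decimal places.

Here p̂ = 10/58 = 0.17241 and z = 1.282 (z² = 1.643524).
Denominator 1 + z²/n = 1 + 1.643524/58 = 1.028337.
Center = (0.17241 + 0.014168)/1.028337 = 0.18144.
Radicand: p̂(1−p̂)/n + z²/(4n²) = 0.002460125 + 0.000122141 = 0.002582266.
Half-width = 1.282·√0.002582266/1.028337 = 0.06335.
Interval: 0.18144 ± 0.06335 → (0.1181, 0.2448).

(0.1181, 0.2448)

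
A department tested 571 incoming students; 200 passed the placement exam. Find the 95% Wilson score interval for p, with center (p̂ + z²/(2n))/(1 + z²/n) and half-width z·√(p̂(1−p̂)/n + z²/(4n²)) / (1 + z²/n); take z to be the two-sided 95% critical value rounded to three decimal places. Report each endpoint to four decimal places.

(0.3123, 0.3903)

Here p̂ = 200/571 = 0.35026 and z = 1.960 (z² = 3.841600).
1 + z²/n = 1.006728.
Center = (0.35026 + 0.003364)/1.006728 = 0.35126.
Radicand: p̂(1−p̂)/n + z²/(4n²) = 0.000398562 + 0.000002946 = 0.000401508.
Half-width = z·√(radicand)/denom = 1.960·0.020038/1.006728 = 0.03901.
Interval: 0.35126 ± 0.03901 → (0.3123, 0.3903).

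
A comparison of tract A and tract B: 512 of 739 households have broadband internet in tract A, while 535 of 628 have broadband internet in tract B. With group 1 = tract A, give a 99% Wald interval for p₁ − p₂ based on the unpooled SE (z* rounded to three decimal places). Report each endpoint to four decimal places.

(-0.2160, -0.1021)

p̂₁ = 512/739 = 0.69283, p̂₂ = 535/628 = 0.85191; p̂₁ − p̂₂ = -0.15908.
SE = √(0.000287980 + 0.000200890) = √0.000488870 = 0.022110.
For 99% confidence, z* = 2.576. Margin of error = 0.05696.
Interval: -0.15908 ± 0.05696 → (-0.2160, -0.1021).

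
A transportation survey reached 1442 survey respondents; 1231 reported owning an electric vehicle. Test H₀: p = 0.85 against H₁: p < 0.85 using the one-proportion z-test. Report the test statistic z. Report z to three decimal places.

p̂ = 1231/1442 = 0.85368.
Under H₀, SE = √(p₀(1−p₀)/n) = √(0.85·0.15/1442) = √0.000088419 = 0.009403.
Test statistic: z = 0.00368/0.009403 = 0.391.

z = 0.391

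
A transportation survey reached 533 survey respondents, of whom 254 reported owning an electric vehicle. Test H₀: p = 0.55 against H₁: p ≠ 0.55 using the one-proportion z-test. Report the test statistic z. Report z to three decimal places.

p̂ = 254/533 = 0.47655.
Under H₀, SE = √(p₀(1−p₀)/n) = √(0.55·0.45/533) = √0.000464353 = 0.021549.
z = (0.47655 − 0.55)/0.021549 = -0.07345/0.021549 = -3.409.

z = -3.409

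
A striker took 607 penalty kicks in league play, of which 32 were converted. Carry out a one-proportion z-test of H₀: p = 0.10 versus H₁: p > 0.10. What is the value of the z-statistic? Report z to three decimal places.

z = -3.883

Sample proportion p̂ = 32/607 = 0.05272.
Under H₀, SE = √(p₀(1−p₀)/n) = √(0.10·0.90/607) = √0.000148270 = 0.012177.
z = (0.05272 − 0.10)/0.012177 = -0.04728/0.012177 = -3.883.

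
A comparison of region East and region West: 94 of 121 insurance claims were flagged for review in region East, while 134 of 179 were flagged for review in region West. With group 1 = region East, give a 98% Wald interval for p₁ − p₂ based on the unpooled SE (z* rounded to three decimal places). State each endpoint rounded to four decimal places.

(-0.0877, 0.1442)

p̂₁ = 94/121 = 0.77686, p̂₂ = 134/179 = 0.74860; p̂₁ − p̂₂ = 0.02826.
Unpooled SE = √(p̂₁(1−p̂₁)/n₁ + p̂₂(1−p̂₂)/n₂) = √(0.001432635 + 0.001051376) = 0.049840.
The 98% critical value is z* = 2.326. Margin of error = 0.11593.
So the interval runs from -0.0877 to 0.1442.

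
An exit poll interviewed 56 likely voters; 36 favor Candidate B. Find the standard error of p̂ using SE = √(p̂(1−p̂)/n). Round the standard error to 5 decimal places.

p̂ = 36/56 = 0.64286.
p̂(1−p̂) = 0.229591.
SE = √(0.229591/56) = 0.06403.

SE = 0.06403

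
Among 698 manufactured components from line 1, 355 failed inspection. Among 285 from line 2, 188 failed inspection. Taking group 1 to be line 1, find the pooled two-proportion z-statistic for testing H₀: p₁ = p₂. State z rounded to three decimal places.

Sample proportions: p̂₁ = 355/698 = 0.50860 and p̂₂ = 188/285 = 0.65965.
Pooling: p̂ = 543/983 = 0.55239.
SE = √[p̂(1−p̂)(1/n₁+1/n₂)] = √[0.55239·0.44761·(1/698+1/285)] ≈ 0.034954.
z = (p̂₁ − p̂₂)/SE = (0.50860 − 0.65965)/0.034954 = -0.15105/0.034954 = -4.321.

z = -4.321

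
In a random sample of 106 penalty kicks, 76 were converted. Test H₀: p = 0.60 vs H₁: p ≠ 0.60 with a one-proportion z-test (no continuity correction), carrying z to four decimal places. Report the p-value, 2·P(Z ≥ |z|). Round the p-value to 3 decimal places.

p-value = 0.014

Sample proportion p̂ = 76/106 = 0.71698.
Null standard error: √(0.60·0.40/106) = √0.002264151 = 0.047583.
z = (p̂ − p₀)/SE = (76/106 − 0.60)/0.047583 ≈ 2.4585.
From the standard normal, 2·P(Z ≥ |z|) = 0.014.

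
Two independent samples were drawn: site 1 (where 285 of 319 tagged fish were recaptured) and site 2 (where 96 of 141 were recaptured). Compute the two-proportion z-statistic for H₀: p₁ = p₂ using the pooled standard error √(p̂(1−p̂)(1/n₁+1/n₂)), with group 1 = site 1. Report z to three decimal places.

Sample proportions: p̂₁ = 285/319 = 0.89342 and p̂₂ = 96/141 = 0.68085.
Pooled p̂ = (285+96)/(319+141) = 381/460 = 0.82826.
Pooled SE = √[0.1422448·0.01022699] ≈ 0.038141.
z = (p̂₁ − p̂₂)/SE = (0.89342 − 0.68085)/0.038141 = 0.21257/0.038141 = 5.573.

z = 5.573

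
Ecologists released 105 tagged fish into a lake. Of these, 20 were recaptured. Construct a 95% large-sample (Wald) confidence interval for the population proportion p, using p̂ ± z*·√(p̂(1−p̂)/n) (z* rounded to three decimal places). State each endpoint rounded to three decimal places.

The sample proportion is 20/105 = 0.19048.
SE(p̂) = √(0.19048·0.80952/105) = 0.038321.
For 95% confidence, z* = 1.960.
Margin = 1.960·0.038321 = 0.07511.
So the interval runs from 0.115 to 0.266.

(0.115, 0.266)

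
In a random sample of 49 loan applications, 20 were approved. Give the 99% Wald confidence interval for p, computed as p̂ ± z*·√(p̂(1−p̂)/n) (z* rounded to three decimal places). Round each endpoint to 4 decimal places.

p̂ = 20/49 = 0.40816.
SE = √(p̂(1−p̂)/n) = √(0.241566/49) = 0.070213.
The 99% critical value is z* = 2.576.
Margin = 2.576·0.070213 = 0.18087.
CI: 0.40816 ± 0.18087 = (0.2273, 0.5890).

(0.2273, 0.5890)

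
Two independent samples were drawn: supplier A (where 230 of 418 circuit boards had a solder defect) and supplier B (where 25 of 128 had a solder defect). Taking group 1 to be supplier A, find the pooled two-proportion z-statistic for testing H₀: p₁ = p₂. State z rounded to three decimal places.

z = 7.042

Sample proportions: p̂₁ = 230/418 = 0.55024 and p̂₂ = 25/128 = 0.19531.
Pooling: p̂ = 255/546 = 0.46703.
SE = √[p̂(1−p̂)(1/n₁+1/n₂)] = √[0.46703·0.53297·(1/418+1/128)] ≈ 0.050400.
z = 0.35493/0.050400 = 7.042.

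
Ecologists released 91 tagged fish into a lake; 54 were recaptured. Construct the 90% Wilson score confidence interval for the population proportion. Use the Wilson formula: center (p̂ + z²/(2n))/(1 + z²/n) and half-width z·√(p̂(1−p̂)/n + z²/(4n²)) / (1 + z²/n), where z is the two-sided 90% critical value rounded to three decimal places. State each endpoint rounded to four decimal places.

(0.5072, 0.6742)

Here p̂ = 54/91 = 0.59341 and z = 1.645 (z² = 2.706025).
Denominator 1 + z²/n = 1 + 2.706025/91 = 1.029737.
Adjusted center: (0.59341 + z²/(2n))/1.029737 = 0.59071.
Radicand: p̂(1−p̂)/n + z²/(4n²) = 0.002651376 + 0.000081694 = 0.002733070.
Half-width = 1.645·√0.002733070/1.029737 = 0.08352.
Interval: 0.59071 ± 0.08352 → (0.5072, 0.6742).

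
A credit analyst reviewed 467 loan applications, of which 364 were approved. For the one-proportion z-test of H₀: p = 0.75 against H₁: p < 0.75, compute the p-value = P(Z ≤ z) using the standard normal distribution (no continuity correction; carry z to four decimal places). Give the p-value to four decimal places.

p̂ = 364/467 = 0.77944.
SE₀ = √(0.75·0.25/467) = 0.020037.
Test statistic (full precision, shown to 4 dp): z = (364/467 − 0.75)/SE₀ ≈ 1.4694.
From the standard normal, P(Z ≤ z) = 0.9291.

p-value = 0.9291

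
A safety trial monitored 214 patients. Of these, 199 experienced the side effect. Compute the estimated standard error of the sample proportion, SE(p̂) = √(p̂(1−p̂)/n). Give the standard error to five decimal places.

SE = 0.01745

Sample proportion p̂ = 199/214 = 0.92991.
p̂(1−p̂) = 0.92991·0.07009 = 0.065177.
SE = √(0.065177/214) = √0.000304565 = 0.01745.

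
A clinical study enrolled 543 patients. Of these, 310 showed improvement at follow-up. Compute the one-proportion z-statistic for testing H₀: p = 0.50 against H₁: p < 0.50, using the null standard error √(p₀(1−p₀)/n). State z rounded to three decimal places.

z = 3.304

The sample proportion is 310/543 = 0.57090.
SE₀ = √(0.50·0.50/543) = 0.021457.
z = (0.57090 − 0.50)/0.021457 = 0.07090/0.021457 = 3.304.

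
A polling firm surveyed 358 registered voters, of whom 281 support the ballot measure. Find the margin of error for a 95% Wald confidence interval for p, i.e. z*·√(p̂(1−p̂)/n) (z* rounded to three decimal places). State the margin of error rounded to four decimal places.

p̂ = 281/358 = 0.78492.
Standard error of p̂: √(0.168823/358) = √0.000471572 = 0.021716.
z* = 1.960 at the 95% level.
ME = 1.960·0.021716 = 0.0426.

ME = 0.0426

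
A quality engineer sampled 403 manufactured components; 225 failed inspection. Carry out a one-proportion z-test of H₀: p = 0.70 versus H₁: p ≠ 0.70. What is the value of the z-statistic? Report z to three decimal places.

z = -6.207

p̂ = 225/403 = 0.55831.
Null standard error: √(0.70·0.30/403) = √0.000521092 = 0.022827.
z = (0.55831 − 0.70)/0.022827 = -0.14169/0.022827 = -6.207.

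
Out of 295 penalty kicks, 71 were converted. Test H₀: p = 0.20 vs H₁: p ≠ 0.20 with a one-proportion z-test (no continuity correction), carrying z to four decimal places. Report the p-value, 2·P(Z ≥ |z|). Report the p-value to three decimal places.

The sample proportion is 71/295 = 0.24068.
SE₀ = √(0.20·0.80/295) = 0.023289.
Test statistic (full precision, shown to 4 dp): z = (71/295 − 0.20)/SE₀ ≈ 1.7467.
p-value = 2·P(Z ≥ |z|) with z = 1.7467 → 0.081.

p-value = 0.081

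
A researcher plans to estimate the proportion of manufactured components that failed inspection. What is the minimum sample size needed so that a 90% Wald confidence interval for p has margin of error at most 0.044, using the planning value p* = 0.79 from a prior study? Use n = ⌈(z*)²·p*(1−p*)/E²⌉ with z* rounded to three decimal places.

For 90% confidence, z* = 1.645.
p*(1−p*) = 0.79·0.21 = 0.1659.
(z*)²·p*(1−p*)/E² = 2.706025·0.1659/0.001936 = 231.885.
Rounding up, n = 232.

n = 232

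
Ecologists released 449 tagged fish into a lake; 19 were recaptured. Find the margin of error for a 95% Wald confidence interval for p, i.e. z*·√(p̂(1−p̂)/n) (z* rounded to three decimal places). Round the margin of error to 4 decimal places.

Sample proportion p̂ = 19/449 = 0.04232.
SE(p̂) = √(0.04232·0.95768/449) = 0.009500.
For 95% confidence, z* = 1.960.
So ME = 0.0186.

ME = 0.0186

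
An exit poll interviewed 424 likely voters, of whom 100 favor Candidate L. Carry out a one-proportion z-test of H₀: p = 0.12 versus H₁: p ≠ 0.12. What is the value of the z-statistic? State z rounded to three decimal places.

Sample proportion p̂ = 100/424 = 0.23585.
Under H₀, SE = √(p₀(1−p₀)/n) = √(0.12·0.88/424) = √0.000249057 = 0.015782.
z = (0.23585 − 0.12)/0.015782 = 0.11585/0.015782 = 7.341.

z = 7.341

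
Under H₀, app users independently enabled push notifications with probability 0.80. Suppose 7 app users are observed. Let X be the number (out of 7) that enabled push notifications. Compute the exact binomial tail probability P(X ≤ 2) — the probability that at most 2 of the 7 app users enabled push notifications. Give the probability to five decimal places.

X is binomial with n = 7 and p = 0.80.
P(X ≤ 2) = C(7,0)·0.80^0·0.20^7 + C(7,1)·0.80^1·0.20^6 + C(7,2)·0.80^2·0.20^5.
= 0.000013 + 0.000358 + 0.004301 = 0.00467.

P = 0.00467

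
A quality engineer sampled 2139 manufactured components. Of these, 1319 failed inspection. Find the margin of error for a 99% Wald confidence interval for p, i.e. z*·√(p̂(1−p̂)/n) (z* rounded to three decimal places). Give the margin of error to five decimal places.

ME = 0.02708

With x = 1319 successes in n = 2139, p̂ = 0.61664.
SE = √(p̂(1−p̂)/n) = √(0.236394/2139) = 0.010513.
z* = 2.576 at the 99% level.
Margin of error = z*·SE = 2.576 × 0.010513 = 0.02708.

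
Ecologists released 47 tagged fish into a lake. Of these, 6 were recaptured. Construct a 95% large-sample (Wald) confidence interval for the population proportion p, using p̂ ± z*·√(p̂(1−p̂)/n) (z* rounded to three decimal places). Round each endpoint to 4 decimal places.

Sample proportion p̂ = 6/47 = 0.12766.
Standard error of p̂: √(0.111363/47) = √0.002369417 = 0.048677.
z* = 1.960 at the 95% level.
Margin of error: 1.960 × 0.048677 = 0.09541.
CI: 0.12766 ± 0.09541 = (0.0323, 0.2231).

(0.0323, 0.2231)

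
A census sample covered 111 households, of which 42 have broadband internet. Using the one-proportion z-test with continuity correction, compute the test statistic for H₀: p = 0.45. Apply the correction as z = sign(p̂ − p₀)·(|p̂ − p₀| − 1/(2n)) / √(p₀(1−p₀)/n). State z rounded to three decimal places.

With x = 42 successes in n = 111, p̂ = 0.37838. p̂ − p₀ = -0.071622.
1/(2n) = 0.004505.
Corrected numerator: |-0.071622| − 0.004505 = 0.067117.
Null standard error: √(0.45·0.55/111) = √0.002229730 = 0.047220.
z = (−)0.067117/0.047220 = -1.421.

z = -1.421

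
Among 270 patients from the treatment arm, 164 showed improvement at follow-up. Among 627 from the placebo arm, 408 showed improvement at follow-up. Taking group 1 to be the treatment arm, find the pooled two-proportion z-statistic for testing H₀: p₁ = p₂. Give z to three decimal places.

p̂₁ = 164/270 = 0.60741, p̂₂ = 408/627 = 0.65072.
Pooled p̂ = (164+408)/(270+627) = 572/897 = 0.63768.
Pooled SE = √[0.2310439·0.00529860] ≈ 0.034989.
z = (p̂₁ − p̂₂)/SE = (0.60741 − 0.65072)/0.034989 = -0.04331/0.034989 = -1.238.

z = -1.238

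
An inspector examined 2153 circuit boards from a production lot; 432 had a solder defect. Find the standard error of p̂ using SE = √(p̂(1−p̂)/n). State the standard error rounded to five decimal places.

SE = 0.00863

With x = 432 successes in n = 2153, p̂ = 0.20065.
p̂(1−p̂) = 0.160390.
Dividing by n and taking the root: √0.000074496 = 0.00863.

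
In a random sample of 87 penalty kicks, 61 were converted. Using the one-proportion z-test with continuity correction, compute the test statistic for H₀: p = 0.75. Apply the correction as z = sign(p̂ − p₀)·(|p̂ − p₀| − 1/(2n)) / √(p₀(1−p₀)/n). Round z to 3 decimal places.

With x = 61 successes in n = 87, p̂ = 0.70115. p̂ − p₀ = -0.048851.
Continuity correction 1/(2n) = 1/174 = 0.005747.
Corrected numerator: |-0.048851| − 0.005747 = 0.043104.
Under H₀, SE = √(p₀(1−p₀)/n) = √(0.75·0.25/87) = √0.002155172 = 0.046424.
z = −0.043104/0.046424 = -0.928.

z = -0.928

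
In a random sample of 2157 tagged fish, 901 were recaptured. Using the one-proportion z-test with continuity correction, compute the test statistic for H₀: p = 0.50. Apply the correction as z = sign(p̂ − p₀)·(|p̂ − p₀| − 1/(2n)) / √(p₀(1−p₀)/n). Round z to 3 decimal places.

p̂ = 901/2157 = 0.41771. p̂ − p₀ = -0.082290.
1/(2n) = 0.000232.
Corrected numerator: |-0.082290| − 0.000232 = 0.082058.
Under H₀, SE = √(p₀(1−p₀)/n) = √(0.50·0.50/2157) = √0.000115902 = 0.010766.
z = −0.082058/0.010766 = -7.622.

z = -7.622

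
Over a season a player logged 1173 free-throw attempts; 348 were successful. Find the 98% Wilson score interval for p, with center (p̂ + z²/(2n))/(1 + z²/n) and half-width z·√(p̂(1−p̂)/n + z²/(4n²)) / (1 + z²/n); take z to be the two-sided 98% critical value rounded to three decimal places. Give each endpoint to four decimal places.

Here p̂ = 348/1173 = 0.29668 and z = 2.326 (z² = 5.410276).
Denominator 1 + z²/n = 1 + 5.410276/1173 = 1.004612.
Center = (0.29668 + 0.002306)/1.004612 = 0.29761.
Radicand: p̂(1−p̂)/n + z²/(4n²) = 0.000177885 + 0.000000983 = 0.000178868.
Half-width = 2.326·√0.000178868/1.004612 = 0.03097.
Interval: 0.29761 ± 0.03097 → (0.2666, 0.3286).

(0.2666, 0.3286)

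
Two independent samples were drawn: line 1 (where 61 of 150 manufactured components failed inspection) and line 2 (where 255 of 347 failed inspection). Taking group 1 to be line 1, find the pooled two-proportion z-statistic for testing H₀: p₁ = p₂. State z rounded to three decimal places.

z = -6.980

Sample proportions: p̂₁ = 61/150 = 0.40667 and p̂₂ = 255/347 = 0.73487.
Pooled p̂ = (61+255)/(150+347) = 316/497 = 0.63581.
SE = √[p̂(1−p̂)(1/n₁+1/n₂)] = √[0.63581·0.36419·(1/150+1/347)] ≈ 0.047021.
z = -0.32820/0.047021 = -6.980.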